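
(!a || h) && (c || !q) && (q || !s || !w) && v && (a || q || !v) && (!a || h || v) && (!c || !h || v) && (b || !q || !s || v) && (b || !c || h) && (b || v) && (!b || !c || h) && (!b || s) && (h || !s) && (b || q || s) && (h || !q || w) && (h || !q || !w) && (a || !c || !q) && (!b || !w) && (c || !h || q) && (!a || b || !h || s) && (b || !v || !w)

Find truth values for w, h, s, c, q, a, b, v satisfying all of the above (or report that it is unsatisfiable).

Unit clause (v) forces v = True.
Set w = False.
Try h = False:
  (!a || h) forces a = False.
  (a || q || !v) forces q = True.
  clause (h || !q || w) is falsified — backtrack.
So h = True.
Set s = True.
Try c = False:
  (c || !q) forces q = False.
  clause (c || !h || q) is falsified — backtrack.
So c = True.
Set q = True.
  then (a || !c || !q) forces a = True.
Set b = False.
All clauses satisfied.

w: False, h: True, s: True, c: True, q: True, a: True, b: False, v: True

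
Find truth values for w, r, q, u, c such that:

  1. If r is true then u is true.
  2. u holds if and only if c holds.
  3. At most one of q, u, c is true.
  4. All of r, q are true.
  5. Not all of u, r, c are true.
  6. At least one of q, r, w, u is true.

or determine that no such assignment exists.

No satisfying assignment exists.

Case r = True:
  (1) with r=T forces u = True.
  (2) with u=T forces c = True.
  Constraint (3) is violated (u=T, c=T) — contradiction.
Case r = False:
  Constraint (4) is violated (r=F) — contradiction.
Both cases fail — unsatisfiable.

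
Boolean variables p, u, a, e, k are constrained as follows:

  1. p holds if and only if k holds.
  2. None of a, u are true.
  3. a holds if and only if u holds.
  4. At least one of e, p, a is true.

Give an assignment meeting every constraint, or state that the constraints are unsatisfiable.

p: False; u: False; a: False; e: True; k: False

  (1) p=F, k=F — same ✓
  (2) {a, u}: 0 true — none ✓
  (3) a=F, u=F — same ✓
  (4) {e, p, a}: 1 true — at least one ✓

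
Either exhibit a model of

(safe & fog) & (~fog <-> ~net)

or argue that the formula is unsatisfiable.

safe=T; fog=T; net=T

  safe & fog = True
  ~fog <-> ~net = True
    ~fog = False
    ~net = False
Both conjuncts True, so the formula holds.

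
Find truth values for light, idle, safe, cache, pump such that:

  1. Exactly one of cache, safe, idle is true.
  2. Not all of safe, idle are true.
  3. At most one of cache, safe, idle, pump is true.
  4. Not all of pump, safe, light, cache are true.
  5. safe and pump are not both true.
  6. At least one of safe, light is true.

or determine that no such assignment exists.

light=T, idle=F, safe=F, cache=T, pump=F

  (1) {cache, safe, idle}: 1 true — exactly one ✓
  (2) {safe, idle}: 0/2 true — not all ✓
  (3) {cache, safe, idle, pump}: 1 true — at most one ✓
  (4) {pump, safe, light, cache}: 2/4 true — not all ✓
  (5) safe=F, pump=F — not both ✓
  (6) {safe, light}: 1 true — at least one ✓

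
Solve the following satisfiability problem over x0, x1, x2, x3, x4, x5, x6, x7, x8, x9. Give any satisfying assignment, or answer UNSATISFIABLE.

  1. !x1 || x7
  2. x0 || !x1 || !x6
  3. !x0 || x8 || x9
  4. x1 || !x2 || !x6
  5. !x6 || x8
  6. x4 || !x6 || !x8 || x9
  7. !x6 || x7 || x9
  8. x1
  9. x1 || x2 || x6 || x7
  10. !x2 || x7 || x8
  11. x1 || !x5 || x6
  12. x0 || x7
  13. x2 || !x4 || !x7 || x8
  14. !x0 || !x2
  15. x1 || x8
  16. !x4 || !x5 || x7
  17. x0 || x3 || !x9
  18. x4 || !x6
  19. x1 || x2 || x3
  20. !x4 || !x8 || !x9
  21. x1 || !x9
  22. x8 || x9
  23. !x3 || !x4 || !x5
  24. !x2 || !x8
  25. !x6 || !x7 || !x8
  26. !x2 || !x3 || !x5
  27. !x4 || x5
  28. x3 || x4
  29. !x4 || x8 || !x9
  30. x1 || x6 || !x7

Unit clause (x1) forces x1 = True.
In (!x1 || x7) only x7 is left, so x7 = True.
Set x0 = False.
  then (x0 || !x1 || !x6) forces x6 = False.
Set x2 = False.
Set x3 = True.
Try x4 = True:
  (x2 || !x4 || !x7 || x8) forces x8 = True.
  (!x4 || !x8 || !x9) forces x9 = False.
  (!x3 || !x4 || !x5) forces x5 = False.
  clause (!x4 || x5) is falsified — backtrack.
So x4 = False.
Set x5 = False.
Set x8 = True.
Set x9 = True.
All clauses satisfied.

x0 = False, x1 = True, x2 = False, x3 = True, x4 = False, x5 = False, x6 = False, x7 = True, x8 = True, x9 = True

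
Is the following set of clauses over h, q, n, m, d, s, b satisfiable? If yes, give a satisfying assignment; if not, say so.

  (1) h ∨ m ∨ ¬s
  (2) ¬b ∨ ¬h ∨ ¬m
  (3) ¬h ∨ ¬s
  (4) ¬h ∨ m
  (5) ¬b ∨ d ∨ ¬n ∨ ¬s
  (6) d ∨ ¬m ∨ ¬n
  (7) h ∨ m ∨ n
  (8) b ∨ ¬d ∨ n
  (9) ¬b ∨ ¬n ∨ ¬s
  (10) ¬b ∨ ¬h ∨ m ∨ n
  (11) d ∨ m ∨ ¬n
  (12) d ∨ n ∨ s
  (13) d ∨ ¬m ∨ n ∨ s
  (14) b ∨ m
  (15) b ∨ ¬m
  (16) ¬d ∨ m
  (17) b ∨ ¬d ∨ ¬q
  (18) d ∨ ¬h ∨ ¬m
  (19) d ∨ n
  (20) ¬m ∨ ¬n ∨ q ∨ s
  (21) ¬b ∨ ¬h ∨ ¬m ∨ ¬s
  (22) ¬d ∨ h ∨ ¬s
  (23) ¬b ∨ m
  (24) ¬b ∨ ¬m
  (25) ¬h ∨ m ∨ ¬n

The formula is unsatisfiable.

Case b = True:
  (¬b ∨ m) forces m = True.
  Clause (¬b ∨ ¬m) is falsified — contradiction.
Case b = False:
  (b ∨ m) forces m = True.
  Clause (b ∨ ¬m) is falsified — contradiction.
Both cases fail, so the formula is unsatisfiable.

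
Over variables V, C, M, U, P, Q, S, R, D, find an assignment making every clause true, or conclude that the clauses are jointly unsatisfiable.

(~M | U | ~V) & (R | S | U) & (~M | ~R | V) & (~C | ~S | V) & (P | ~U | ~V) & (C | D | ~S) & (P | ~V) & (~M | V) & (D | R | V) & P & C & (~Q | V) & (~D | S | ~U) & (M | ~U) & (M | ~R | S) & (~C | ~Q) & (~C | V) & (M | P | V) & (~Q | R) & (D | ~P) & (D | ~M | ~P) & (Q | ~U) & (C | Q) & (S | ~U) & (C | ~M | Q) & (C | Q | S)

Unit clause (P) forces P = True.
Unit clause (C) forces C = True.
In (~C | ~Q) only ~Q is left, so Q = False.
In (~C | V) only V is left, so V = True.
In (D | ~P) only D is left, so D = True.
In (Q | ~U) only ~U is left, so U = False.
In (~M | U | ~V) only ~M is left, so M = False.
Try S = False:
  (R | S | U) forces R = True.
  clause (M | ~R | S) is falsified — backtrack.
So S = True.
Set R = False.
All clauses satisfied.

V = True, C = True, M = False, U = False, P = True, Q = False, S = True, R = False, D = True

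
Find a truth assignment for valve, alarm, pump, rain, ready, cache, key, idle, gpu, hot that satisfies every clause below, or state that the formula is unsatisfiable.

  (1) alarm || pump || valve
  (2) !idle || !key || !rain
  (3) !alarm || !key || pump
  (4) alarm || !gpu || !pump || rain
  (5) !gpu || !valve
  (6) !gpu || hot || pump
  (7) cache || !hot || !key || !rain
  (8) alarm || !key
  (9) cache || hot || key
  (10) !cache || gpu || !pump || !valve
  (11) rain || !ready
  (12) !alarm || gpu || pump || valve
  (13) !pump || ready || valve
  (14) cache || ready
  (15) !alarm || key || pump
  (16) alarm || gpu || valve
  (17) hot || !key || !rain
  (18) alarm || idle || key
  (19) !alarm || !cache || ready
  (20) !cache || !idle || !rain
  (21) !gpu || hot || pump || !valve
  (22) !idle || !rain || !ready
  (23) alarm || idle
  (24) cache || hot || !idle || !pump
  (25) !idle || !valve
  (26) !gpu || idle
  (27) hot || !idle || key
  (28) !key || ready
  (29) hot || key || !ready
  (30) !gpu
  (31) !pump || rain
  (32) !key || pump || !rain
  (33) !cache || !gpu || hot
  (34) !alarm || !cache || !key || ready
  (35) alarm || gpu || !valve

Unit clause (!gpu) forces gpu = False.
Set valve = True.
  then (!idle || !valve) forces idle = False.
  then (alarm || gpu || !valve) forces alarm = True.
Try pump = False:
  (!alarm || !key || pump) forces key = False.
  clause (!alarm || key || pump) is falsified — backtrack.
So pump = True.
  then (!cache || gpu || !pump || !valve) forces cache = False.
  then (cache || ready) forces ready = True.
  then (!pump || rain) forces rain = True.
Try key = True:
  (cache || !hot || !key || !rain) forces hot = False.
  clause (hot || !key || !rain) is falsified — backtrack.
So key = False.
  then (cache || hot || key) forces hot = True.
All clauses satisfied.

valve = True, alarm = True, pump = True, rain = True, ready = True, cache = False, key = False, idle = False, gpu = False, hot = True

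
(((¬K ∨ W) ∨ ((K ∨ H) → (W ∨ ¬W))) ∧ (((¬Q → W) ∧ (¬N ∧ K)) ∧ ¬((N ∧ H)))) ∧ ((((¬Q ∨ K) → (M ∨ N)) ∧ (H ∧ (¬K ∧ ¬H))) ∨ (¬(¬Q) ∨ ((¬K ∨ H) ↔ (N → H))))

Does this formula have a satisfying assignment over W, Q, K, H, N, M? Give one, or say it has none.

W = False, Q = True, K = True, H = True, N = False, M = False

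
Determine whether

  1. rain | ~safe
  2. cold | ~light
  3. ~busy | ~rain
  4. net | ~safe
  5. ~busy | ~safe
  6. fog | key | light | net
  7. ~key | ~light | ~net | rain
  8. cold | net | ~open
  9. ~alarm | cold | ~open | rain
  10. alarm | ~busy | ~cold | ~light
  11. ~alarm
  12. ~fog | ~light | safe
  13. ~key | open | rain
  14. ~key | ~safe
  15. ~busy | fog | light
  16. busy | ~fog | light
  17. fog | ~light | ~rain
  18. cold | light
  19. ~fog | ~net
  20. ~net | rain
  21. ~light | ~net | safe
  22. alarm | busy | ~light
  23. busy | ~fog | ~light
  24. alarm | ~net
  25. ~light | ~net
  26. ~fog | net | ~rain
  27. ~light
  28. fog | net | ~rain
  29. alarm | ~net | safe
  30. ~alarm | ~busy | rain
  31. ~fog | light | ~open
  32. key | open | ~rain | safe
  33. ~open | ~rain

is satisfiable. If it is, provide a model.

Unit clause (~alarm) forces alarm = False.
In (alarm | ~net) only ~net is left, so net = False.
Unit clause (~light) forces light = False.
In (net | ~safe) only ~safe is left, so safe = False.
In (cold | light) only cold is left, so cold = True.
Set busy = False.
  then (busy | ~fog | light) forces fog = False.
  then (fog | net | ~rain) forces rain = False.
  then (fog | key | light | net) forces key = True.
  then (~key | open | rain) forces open = True.
All clauses satisfied.

alarm = False; busy = False; open = True; net = False; cold = True; safe = False; light = False; key = True; fog = False; rain = False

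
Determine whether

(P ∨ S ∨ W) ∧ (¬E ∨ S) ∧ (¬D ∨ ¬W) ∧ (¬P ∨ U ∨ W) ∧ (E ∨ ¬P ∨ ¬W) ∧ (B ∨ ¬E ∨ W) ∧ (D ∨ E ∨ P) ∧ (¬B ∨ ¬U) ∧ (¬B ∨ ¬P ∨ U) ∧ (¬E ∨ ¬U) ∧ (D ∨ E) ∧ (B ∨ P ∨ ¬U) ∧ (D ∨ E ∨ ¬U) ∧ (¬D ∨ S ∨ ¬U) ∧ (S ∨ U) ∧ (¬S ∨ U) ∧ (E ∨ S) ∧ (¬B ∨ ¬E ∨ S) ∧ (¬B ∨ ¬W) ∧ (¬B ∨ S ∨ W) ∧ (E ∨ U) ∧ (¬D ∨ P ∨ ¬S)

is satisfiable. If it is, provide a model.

S: True, B: False, D: True, P: True, W: False, E: False, U: True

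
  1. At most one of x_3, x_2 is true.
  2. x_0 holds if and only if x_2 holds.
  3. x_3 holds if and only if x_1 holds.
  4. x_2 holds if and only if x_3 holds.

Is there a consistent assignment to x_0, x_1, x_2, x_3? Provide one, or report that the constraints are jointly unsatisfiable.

x_0 = False, x_1 = False, x_2 = False, x_3 = False

  (1) {x_3, x_2}: 0 true — at most one ✓
  (2) x_0=F, x_2=F — same ✓
  (3) x_3=F, x_1=F — same ✓
  (4) x_2=F, x_3=F — same ✓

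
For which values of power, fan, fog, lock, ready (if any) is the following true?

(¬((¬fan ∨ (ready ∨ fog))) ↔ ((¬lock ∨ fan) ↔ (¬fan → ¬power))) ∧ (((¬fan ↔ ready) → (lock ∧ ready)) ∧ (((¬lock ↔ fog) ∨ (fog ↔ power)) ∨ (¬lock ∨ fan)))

power = True, fan = False, fog = False, lock = False, ready = False

  ¬((¬fan ∨ (ready ∨ fog))) ↔ ((¬lock ∨ fan) ↔ (¬fan → ¬power)) = True
    ¬((¬fan ∨ (ready ∨ fog))) = False
      ¬fan ∨ (ready ∨ fog) = True
        ¬fan = True
        ready ∨ fog = False
    (¬lock ∨ fan) ↔ (¬fan → ¬power) = False
      ¬lock ∨ fan = True
        ¬lock = True
      ¬fan → ¬power = False
        ¬fan = True
        ¬power = False
  ((¬fan ↔ ready) → (lock ∧ ready)) ∧ (((¬lock ↔ fog) ∨ (fog ↔ power)) ∨ (¬lock ∨ fan)) = True
    (¬fan ↔ ready) → (lock ∧ ready) = True
      ¬fan ↔ ready = False
        ¬fan = True
      lock ∧ ready = False
    ((¬lock ↔ fog) ∨ (fog ↔ power)) ∨ (¬lock ∨ fan) = True
      (¬lock ↔ fog) ∨ (fog ↔ power) = False
        ¬lock ↔ fog = False
          ¬lock = True
        fog ↔ power = False
      ¬lock ∨ fan = True
        ¬lock = True
Both conjuncts True, so the formula holds.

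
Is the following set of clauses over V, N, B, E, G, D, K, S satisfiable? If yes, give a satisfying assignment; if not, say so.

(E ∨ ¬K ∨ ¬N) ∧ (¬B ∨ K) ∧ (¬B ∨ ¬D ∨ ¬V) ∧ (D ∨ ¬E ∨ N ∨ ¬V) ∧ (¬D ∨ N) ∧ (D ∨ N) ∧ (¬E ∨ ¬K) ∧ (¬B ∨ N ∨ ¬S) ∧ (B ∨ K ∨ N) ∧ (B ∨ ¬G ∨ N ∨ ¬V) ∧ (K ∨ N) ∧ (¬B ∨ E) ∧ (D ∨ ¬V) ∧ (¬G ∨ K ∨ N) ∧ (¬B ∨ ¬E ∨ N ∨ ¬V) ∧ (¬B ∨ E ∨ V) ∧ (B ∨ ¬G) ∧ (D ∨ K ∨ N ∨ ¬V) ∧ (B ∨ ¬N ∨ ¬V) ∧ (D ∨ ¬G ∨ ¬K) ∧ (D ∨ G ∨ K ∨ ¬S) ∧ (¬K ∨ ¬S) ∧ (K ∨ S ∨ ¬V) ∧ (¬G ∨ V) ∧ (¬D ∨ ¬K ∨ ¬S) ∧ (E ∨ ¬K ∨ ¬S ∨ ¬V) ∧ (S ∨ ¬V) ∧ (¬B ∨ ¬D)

Try V = True:
  (D ∨ ¬V) forces D = True.
  (¬B ∨ ¬D ∨ ¬V) forces B = False.
  (¬D ∨ N) forces N = True.
  clause (B ∨ ¬N ∨ ¬V) is falsified — backtrack.
So V = False.
  then (¬G ∨ V) forces G = False.
Try N = False:
  (¬D ∨ N) forces D = False.
  clause (D ∨ N) is falsified — backtrack.
So N = True.
Set B = False.
Set E = True.
  then (¬E ∨ ¬K) forces K = False.
Set D = False.
  then (D ∨ G ∨ K ∨ ¬S) forces S = False.
All clauses satisfied.

V = False, N = True, B = False, E = True, G = False, D = False, K = False, S = False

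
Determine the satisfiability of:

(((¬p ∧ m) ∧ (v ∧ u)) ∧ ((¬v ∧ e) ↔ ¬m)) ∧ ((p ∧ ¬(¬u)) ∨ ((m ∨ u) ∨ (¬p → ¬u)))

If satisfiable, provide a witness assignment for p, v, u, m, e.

p=F; v=T; u=T; m=T; e=F

  ((¬p ∧ m) ∧ (v ∧ u)) ∧ ((¬v ∧ e) ↔ ¬m) = True
    (¬p ∧ m) ∧ (v ∧ u) = True
      ¬p ∧ m = True
        ¬p = True
      v ∧ u = True
    (¬v ∧ e) ↔ ¬m = True
      ¬v ∧ e = False
        ¬v = False
      ¬m = False
  (p ∧ ¬(¬u)) ∨ ((m ∨ u) ∨ (¬p → ¬u)) = True
    p ∧ ¬(¬u) = False
      ¬(¬u) = True
        ¬u = False
    (m ∨ u) ∨ (¬p → ¬u) = True
      m ∨ u = True
      ¬p → ¬u = False
        ¬p = True
        ¬u = False
Both conjuncts True, so the formula holds.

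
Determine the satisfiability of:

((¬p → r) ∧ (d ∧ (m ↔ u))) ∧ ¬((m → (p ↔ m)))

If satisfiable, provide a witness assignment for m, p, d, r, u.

m = True, p = False, d = True, r = True, u = True

  (¬p → r) ∧ (d ∧ (m ↔ u)) = True
    ¬p → r = True
      ¬p = True
    d ∧ (m ↔ u) = True
      m ↔ u = True
  ¬((m → (p ↔ m))) = True
    m → (p ↔ m) = False
      p ↔ m = False
Both conjuncts True, so the formula holds.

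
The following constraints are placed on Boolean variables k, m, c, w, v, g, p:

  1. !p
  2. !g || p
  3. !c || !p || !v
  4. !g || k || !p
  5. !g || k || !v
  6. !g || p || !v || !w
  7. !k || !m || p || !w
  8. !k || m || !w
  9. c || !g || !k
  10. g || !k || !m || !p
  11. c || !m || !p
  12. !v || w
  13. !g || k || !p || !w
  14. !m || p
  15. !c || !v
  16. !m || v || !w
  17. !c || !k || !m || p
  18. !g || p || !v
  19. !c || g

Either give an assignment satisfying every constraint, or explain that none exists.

k = False, m = False, c = False, w = False, v = False, g = False, p = False

Unit clause (!p) forces p = False.
In (!g || p) only !g is left, so g = False.
In (!m || p) only !m is left, so m = False.
In (!c || g) only !c is left, so c = False.
Set k = False.
Set w = False.
  then (!v || w) forces v = False.
All clauses satisfied.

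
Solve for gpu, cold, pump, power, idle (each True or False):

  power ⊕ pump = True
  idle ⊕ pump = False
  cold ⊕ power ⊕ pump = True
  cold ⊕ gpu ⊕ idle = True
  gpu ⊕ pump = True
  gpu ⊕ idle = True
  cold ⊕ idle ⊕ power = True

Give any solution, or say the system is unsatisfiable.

gpu = True; cold = False; pump = False; power = True; idle = False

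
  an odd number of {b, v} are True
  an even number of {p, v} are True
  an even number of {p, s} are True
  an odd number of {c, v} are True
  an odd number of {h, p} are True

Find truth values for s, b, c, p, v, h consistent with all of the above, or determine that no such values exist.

s = True, b = False, c = False, p = True, v = True, h = False

{b, v}: 1 true → odd ✓
{p, v}: 2 true → even ✓
{p, s}: 2 true → even ✓
{c, v}: 1 true → odd ✓
{h, p}: 1 true → odd ✓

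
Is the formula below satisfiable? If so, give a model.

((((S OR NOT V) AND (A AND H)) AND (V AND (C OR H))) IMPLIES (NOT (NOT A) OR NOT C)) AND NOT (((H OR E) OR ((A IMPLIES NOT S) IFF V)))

E = False; A = False; H = False; V = False; S = True; C = True

  (((S OR NOT V) AND (A AND H)) AND (V AND (C OR H))) IMPLIES (NOT (NOT A) OR NOT C) = True
    ((S OR NOT V) AND (A AND H)) AND (V AND (C OR H)) = False
      (S OR NOT V) AND (A AND H) = False
        S OR NOT V = True
          NOT V = True
        A AND H = False
      V AND (C OR H) = False
        C OR H = True
    NOT (NOT A) OR NOT C = False
      NOT (NOT A) = False
        NOT A = True
      NOT C = False
  NOT (((H OR E) OR ((A IMPLIES NOT S) IFF V))) = True
    (H OR E) OR ((A IMPLIES NOT S) IFF V) = False
      H OR E = False
      (A IMPLIES NOT S) IFF V = False
        A IMPLIES NOT S = True
          NOT S = False
Both conjuncts True, so the formula holds.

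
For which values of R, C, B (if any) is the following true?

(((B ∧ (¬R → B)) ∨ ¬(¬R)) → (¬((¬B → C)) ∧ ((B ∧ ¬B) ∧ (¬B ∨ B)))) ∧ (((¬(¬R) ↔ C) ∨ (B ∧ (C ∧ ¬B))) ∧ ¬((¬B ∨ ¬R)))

Case B = True: the conjunct ((B ∧ (¬R → B)) ∨ ¬(¬R)) → (¬((¬B → C)) ∧ ((B ∧ ¬B) ∧ (¬B ∨ B))) becomes (True ∨ ¬(¬R)) → (False ∧ False) = False.
Case B = False: the conjunct ¬((¬B ∨ ¬R)) becomes ¬((True ∨ ¬R)) = False.
Both cases fail — unsatisfiable.

UNSATISFIABLE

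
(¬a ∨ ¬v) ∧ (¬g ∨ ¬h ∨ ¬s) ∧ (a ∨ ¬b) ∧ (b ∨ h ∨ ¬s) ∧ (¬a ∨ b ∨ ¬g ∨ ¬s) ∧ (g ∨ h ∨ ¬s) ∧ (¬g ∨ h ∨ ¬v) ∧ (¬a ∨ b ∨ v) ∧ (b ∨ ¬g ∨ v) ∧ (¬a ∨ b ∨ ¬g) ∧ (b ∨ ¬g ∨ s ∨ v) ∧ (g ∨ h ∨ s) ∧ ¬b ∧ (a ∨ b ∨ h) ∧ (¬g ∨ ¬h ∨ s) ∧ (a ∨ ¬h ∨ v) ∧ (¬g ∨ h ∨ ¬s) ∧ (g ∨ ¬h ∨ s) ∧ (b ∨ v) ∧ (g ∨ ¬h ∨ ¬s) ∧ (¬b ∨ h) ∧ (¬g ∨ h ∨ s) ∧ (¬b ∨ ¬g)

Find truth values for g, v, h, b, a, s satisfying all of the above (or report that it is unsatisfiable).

Case s = True:
  (¬b) forces b = False.
  (b ∨ h ∨ ¬s) forces h = True.
  (¬g ∨ ¬h ∨ ¬s) forces g = False.
  Clause (g ∨ ¬h ∨ ¬s) is falsified — contradiction.
Case s = False:
  (¬b) forces b = False.
  (b ∨ v) forces v = True.
  (¬a ∨ ¬v) forces a = False.
  (a ∨ b ∨ h) forces h = True.
  (¬g ∨ ¬h ∨ s) forces g = False.
  Clause (g ∨ ¬h ∨ s) is falsified — contradiction.
Both cases fail, so the formula is unsatisfiable.

No satisfying assignment exists.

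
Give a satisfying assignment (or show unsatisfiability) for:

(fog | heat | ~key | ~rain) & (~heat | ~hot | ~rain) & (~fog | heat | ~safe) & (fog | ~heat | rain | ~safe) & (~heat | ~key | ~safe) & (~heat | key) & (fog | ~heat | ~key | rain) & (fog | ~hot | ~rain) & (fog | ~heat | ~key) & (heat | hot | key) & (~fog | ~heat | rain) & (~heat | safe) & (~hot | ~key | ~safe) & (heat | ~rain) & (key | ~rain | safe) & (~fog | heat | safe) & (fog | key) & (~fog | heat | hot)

rain=F, heat=F, hot=F, fog=F, safe=T, key=T

Try rain = True:
  (heat | ~rain) forces heat = True.
  (~heat | ~hot | ~rain) forces hot = False.
  (~heat | key) forces key = True.
  (~heat | ~key | ~safe) forces safe = False.
  clause (~heat | safe) is falsified — backtrack.
So rain = False.
Try heat = True:
  (~heat | key) forces key = True.
  (~heat | ~key | ~safe) forces safe = False.
  clause (~heat | safe) is falsified — backtrack.
So heat = False.
Set hot = False.
  then (heat | hot | key) forces key = True.
  then (~fog | heat | hot) forces fog = False.
Set safe = True.
All clauses satisfied.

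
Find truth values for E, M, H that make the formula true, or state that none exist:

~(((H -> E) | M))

E = False, M = False, H = True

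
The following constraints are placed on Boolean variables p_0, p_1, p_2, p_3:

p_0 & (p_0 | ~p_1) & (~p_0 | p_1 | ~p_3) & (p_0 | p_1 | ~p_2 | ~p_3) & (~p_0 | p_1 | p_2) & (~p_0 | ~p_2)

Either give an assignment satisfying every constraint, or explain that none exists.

p_0 = True; p_1 = True; p_2 = False; p_3 = True

Unit clause (p_0) forces p_0 = True.
In (~p_0 | ~p_2) only ~p_2 is left, so p_2 = False.
In (~p_0 | p_1 | p_2) only p_1 is left, so p_1 = True.
Set p_3 = True.
All clauses satisfied.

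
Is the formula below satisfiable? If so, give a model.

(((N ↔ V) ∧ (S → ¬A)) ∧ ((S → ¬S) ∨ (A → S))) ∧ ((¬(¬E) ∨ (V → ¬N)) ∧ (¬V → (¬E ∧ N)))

E = True, N = True, A = True, V = True, S = False

  ((N ↔ V) ∧ (S → ¬A)) ∧ ((S → ¬S) ∨ (A → S)) = True
    (N ↔ V) ∧ (S → ¬A) = True
      N ↔ V = True
      S → ¬A = True
        ¬A = False
    (S → ¬S) ∨ (A → S) = True
      S → ¬S = True
        ¬S = True
      A → S = False
  (¬(¬E) ∨ (V → ¬N)) ∧ (¬V → (¬E ∧ N)) = True
    ¬(¬E) ∨ (V → ¬N) = True
      ¬(¬E) = True
        ¬E = False
      V → ¬N = False
        ¬N = False
    ¬V → (¬E ∧ N) = True
      ¬V = False
      ¬E ∧ N = False
        ¬E = False
Both conjuncts True, so the formula holds.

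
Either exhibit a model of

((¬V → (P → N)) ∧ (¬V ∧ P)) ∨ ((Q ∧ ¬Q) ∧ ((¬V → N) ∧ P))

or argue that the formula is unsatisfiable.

N=T, P=T, V=F, Q=T

  ((¬V → (P → N)) ∧ (¬V ∧ P)) ∨ ((Q ∧ ¬Q) ∧ ((¬V → N) ∧ P)) = True
    (¬V → (P → N)) ∧ (¬V ∧ P) = True
      ¬V → (P → N) = True
        ¬V = True
        P → N = True
      ¬V ∧ P = True
        ¬V = True
    (Q ∧ ¬Q) ∧ ((¬V → N) ∧ P) = False
      Q ∧ ¬Q = False
        ¬Q = False
      (¬V → N) ∧ P = True
        ¬V → N = True
          ¬V = True
The formula evaluates to True.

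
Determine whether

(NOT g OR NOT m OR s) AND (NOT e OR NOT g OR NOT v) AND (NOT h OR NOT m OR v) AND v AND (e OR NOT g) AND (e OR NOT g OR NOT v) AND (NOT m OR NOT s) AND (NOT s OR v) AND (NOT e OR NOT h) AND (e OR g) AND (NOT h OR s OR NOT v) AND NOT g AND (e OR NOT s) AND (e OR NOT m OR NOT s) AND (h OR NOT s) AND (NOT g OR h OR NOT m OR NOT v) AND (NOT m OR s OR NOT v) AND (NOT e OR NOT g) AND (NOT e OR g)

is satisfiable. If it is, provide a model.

Case g = True:
  Clause (NOT g) is falsified — contradiction.
Case g = False:
  (v) forces v = True.
  (e OR g) forces e = True.
  Clause (NOT e OR g) is falsified — contradiction.
Both cases fail, so the formula is unsatisfiable.

The formula is unsatisfiable.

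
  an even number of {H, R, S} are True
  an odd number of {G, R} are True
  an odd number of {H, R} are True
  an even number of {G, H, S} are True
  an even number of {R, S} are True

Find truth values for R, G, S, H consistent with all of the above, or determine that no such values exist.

Adding constraints 1, 2, 4 mod 2: every variable appears an even number of times on the left, so the left side is 0.
But the right sides sum to 1 (mod 2). 0 ≠ 1 — the system is inconsistent.

Unsatisfiable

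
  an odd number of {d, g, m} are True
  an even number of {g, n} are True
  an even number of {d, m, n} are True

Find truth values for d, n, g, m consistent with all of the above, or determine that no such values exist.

Adding constraints 1, 2, 3 mod 2: every variable appears an even number of times on the left, so the left side is 0.
But the right sides sum to 1 (mod 2). 0 ≠ 1 — the system is inconsistent.

The formula is unsatisfiable.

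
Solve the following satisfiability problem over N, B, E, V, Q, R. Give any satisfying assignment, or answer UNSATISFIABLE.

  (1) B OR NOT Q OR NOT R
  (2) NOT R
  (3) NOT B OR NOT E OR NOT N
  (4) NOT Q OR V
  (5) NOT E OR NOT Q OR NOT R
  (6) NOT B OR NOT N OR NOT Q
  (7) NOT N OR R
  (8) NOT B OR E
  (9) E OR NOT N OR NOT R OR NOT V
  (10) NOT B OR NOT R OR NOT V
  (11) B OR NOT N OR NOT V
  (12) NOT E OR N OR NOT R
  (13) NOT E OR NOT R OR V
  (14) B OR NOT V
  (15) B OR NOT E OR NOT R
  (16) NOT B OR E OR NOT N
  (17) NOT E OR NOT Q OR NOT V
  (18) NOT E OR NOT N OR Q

Unit clause (NOT R) forces R = False.
In (NOT N OR R) only NOT N is left, so N = False.
Set B = False.
  then (B OR NOT V) forces V = False.
  then (NOT Q OR V) forces Q = False.
Set E = False.
All clauses satisfied.

N=F, B=F, E=F, V=F, Q=F, R=F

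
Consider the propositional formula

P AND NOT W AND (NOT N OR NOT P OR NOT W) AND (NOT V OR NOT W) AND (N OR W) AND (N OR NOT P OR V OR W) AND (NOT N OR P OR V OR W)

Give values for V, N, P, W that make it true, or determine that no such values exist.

V=T, N=T, P=T, W=F

Unit clause (P) forces P = True.
Unit clause (NOT W) forces W = False.
In (N OR W) only N is left, so N = True.
Set V = True.
Check each clause:
  (P): P holds.
  (NOT W): NOT W holds.
  (NOT N OR NOT P OR NOT W): NOT W holds.
  (NOT V OR NOT W): NOT W holds.
  (N OR W): N holds.
  (N OR NOT P OR V OR W): N holds.
  (NOT N OR P OR V OR W): P holds.
All clauses satisfied.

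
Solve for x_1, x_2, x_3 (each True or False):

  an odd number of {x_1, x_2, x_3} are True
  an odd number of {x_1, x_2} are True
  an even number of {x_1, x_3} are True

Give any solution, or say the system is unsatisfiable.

x_1 = False, x_2 = True, x_3 = False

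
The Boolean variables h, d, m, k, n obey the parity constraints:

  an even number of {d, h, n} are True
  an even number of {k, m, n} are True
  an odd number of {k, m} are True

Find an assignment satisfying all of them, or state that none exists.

h = False, d = True, m = False, k = True, n = True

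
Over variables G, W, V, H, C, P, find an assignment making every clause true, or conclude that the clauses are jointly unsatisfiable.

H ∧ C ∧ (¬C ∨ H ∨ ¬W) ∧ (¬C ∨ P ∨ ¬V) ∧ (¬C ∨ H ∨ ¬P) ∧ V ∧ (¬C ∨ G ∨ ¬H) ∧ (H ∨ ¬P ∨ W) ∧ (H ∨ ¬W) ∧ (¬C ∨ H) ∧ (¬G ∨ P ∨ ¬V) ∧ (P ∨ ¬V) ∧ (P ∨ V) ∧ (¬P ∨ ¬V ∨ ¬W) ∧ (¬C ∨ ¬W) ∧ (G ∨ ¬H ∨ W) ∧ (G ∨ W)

G = True, W = False, V = True, H = True, C = True, P = True

Unit clause (H) forces H = True.
Unit clause (C) forces C = True.
Unit clause (V) forces V = True.
In (¬C ∨ G ∨ ¬H) only G is left, so G = True.
In (¬G ∨ P ∨ ¬V) only P is left, so P = True.
In (¬P ∨ ¬V ∨ ¬W) only ¬W is left, so W = False.
All clauses satisfied.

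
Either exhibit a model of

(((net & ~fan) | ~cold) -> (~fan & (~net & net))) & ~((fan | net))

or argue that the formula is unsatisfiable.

cold = True, fan = False, net = False

  ((net & ~fan) | ~cold) -> (~fan & (~net & net)) = True
    (net & ~fan) | ~cold = False
      net & ~fan = False
        ~fan = True
      ~cold = False
    ~fan & (~net & net) = False
      ~fan = True
      ~net & net = False
        ~net = True
  ~((fan | net)) = True
    fan | net = False
Both conjuncts True, so the formula holds.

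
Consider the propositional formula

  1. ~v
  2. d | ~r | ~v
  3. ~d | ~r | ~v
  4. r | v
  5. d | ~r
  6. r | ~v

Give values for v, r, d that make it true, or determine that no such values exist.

Unit clause (~v) forces v = False.
In (r | v) only r is left, so r = True.
In (d | ~r) only d is left, so d = True.
Check each clause:
  (~v): ~v holds.
  (d | ~r | ~v): d holds.
  (~d | ~r | ~v): ~v holds.
  (r | v): r holds.
  (d | ~r): d holds.
  (r | ~v): r holds.
All clauses satisfied.

v=F; r=T; d=T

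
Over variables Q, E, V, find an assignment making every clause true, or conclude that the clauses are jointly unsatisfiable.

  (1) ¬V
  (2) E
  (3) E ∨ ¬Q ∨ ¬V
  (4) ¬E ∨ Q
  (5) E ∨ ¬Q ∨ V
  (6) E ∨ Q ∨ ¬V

Unit clause (¬V) forces V = False.
Unit clause (E) forces E = True.
In (¬E ∨ Q) only Q is left, so Q = True.
All clauses satisfied.

Q = True; E = True; V = False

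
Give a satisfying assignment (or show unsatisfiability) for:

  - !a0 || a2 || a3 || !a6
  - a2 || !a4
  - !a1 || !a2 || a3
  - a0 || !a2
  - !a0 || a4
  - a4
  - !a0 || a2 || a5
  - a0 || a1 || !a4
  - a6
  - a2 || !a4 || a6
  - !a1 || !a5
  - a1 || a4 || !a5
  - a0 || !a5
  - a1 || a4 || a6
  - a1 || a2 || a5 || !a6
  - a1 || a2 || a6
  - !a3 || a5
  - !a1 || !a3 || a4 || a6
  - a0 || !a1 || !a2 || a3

a0 = True; a1 = False; a2 = True; a3 = True; a4 = True; a5 = True; a6 = True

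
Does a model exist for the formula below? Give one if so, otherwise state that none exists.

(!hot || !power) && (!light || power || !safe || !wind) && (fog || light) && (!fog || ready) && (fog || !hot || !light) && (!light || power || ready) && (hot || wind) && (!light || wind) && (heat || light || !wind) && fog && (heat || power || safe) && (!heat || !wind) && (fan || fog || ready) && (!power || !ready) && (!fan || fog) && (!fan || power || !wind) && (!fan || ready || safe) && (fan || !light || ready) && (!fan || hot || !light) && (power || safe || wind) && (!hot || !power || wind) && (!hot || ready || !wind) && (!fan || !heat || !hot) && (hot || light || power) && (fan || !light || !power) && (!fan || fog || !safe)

fog = True; safe = True; light = False; power = False; heat = False; wind = False; fan = True; hot = True; ready = True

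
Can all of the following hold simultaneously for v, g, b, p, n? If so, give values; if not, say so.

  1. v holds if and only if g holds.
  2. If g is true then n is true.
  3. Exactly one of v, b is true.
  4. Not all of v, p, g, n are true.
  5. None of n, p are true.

v = False, g = False, b = True, p = False, n = False

  (1) v=F, g=F — same ✓
  (2) g=F ⇒ n: vacuous ✓
  (3) {v, b}: 1 true — exactly one ✓
  (4) {v, p, g, n}: 0/4 true — not all ✓
  (5) {n, p}: 0 true — none ✓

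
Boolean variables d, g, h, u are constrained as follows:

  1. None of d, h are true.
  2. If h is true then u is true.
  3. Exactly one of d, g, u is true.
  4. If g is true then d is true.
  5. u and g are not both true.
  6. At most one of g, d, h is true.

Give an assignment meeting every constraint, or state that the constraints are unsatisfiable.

d = False, g = False, h = False, u = True

  (1) {d, h}: 0 true — none ✓
  (2) h=F ⇒ u: vacuous ✓
  (3) {d, g, u}: 1 true — exactly one ✓
  (4) g=F ⇒ d: vacuous ✓
  (5) u=T, g=F — not both ✓
  (6) {g, d, h}: 0 true — at most one ✓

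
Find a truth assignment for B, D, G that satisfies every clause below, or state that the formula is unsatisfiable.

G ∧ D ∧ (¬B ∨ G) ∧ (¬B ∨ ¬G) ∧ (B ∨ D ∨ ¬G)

B = False; D = True; G = True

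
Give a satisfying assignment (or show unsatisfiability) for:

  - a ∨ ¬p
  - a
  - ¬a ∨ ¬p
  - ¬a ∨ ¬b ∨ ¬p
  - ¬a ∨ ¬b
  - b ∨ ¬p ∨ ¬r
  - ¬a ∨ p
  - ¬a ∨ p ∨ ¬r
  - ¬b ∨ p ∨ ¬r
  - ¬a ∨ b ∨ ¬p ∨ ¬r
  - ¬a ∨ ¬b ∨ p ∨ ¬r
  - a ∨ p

The formula is unsatisfiable.

Case a = True:
  (¬a ∨ ¬p) forces p = False.
  Clause (¬a ∨ p) is falsified — contradiction.
Case a = False:
  Clause (a) is falsified — contradiction.
Both cases fail, so the formula is unsatisfiable.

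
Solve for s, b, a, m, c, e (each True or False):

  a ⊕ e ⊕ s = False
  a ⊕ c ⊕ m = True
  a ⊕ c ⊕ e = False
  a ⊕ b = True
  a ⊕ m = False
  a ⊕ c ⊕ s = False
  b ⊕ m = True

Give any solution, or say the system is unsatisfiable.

s = True, b = True, a = False, m = False, c = True, e = True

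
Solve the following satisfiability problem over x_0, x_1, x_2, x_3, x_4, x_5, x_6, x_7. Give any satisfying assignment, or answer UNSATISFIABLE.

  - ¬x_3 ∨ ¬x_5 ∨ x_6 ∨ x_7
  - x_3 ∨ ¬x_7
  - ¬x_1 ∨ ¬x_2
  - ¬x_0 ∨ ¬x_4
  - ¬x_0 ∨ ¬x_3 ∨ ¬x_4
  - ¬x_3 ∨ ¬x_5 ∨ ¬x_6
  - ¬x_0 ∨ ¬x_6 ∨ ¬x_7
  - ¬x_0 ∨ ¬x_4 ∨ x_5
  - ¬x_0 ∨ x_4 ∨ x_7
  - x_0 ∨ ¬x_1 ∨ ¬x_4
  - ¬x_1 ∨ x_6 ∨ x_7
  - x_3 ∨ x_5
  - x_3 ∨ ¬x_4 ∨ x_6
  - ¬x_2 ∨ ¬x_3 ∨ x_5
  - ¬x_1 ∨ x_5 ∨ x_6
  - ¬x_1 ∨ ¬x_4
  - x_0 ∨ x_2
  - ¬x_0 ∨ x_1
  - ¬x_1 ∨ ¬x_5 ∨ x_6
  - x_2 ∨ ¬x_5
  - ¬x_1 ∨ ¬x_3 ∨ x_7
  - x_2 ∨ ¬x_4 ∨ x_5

x_0 = False; x_1 = False; x_2 = True; x_3 = False; x_4 = False; x_5 = True; x_6 = False; x_7 = False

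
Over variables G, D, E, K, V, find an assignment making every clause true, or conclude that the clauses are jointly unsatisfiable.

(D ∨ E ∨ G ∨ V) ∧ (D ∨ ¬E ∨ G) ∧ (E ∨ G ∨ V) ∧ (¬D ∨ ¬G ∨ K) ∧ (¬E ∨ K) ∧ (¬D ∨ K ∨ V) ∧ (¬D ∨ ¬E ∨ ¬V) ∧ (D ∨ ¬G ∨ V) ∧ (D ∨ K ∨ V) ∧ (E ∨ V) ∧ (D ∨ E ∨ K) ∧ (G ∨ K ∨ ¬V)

G = False, D = False, E = False, K = True, V = True

Set G = False.
Set D = False.
  then (D ∨ ¬E ∨ G) forces E = False.
  then (E ∨ G ∨ V) forces V = True.
  then (D ∨ E ∨ K) forces K = True.
All clauses satisfied.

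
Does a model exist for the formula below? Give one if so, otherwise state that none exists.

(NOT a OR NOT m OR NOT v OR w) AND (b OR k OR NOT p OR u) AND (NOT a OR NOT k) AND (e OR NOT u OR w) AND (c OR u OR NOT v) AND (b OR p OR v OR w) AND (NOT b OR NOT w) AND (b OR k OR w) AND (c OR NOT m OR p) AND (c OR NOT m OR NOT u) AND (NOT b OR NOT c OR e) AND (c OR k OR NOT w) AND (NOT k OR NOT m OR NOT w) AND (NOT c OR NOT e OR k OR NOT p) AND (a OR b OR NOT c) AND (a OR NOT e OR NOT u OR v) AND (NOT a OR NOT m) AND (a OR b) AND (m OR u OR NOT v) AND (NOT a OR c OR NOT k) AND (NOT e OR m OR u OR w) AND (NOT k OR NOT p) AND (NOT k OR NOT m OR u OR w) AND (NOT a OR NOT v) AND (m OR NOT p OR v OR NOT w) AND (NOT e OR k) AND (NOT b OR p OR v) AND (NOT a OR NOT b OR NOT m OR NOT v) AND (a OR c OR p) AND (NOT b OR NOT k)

k: False, p: False, e: False, v: False, c: True, b: False, u: False, m: False, a: True, w: True

Try k = True:
  (NOT a OR NOT k) forces a = False.
  (a OR b) forces b = True.
  clause (NOT b OR NOT k) is falsified — backtrack.
So k = False.
  then (NOT e OR k) forces e = False.
Set p = False.
Set v = False.
  then (NOT b OR p OR v) forces b = False.
  then (b OR p OR v OR w) forces w = True.
  then (c OR k OR NOT w) forces c = True.
  then (a OR b OR NOT c) forces a = True.
  then (NOT a OR NOT m) forces m = False.
Set u = False.
All clauses satisfied.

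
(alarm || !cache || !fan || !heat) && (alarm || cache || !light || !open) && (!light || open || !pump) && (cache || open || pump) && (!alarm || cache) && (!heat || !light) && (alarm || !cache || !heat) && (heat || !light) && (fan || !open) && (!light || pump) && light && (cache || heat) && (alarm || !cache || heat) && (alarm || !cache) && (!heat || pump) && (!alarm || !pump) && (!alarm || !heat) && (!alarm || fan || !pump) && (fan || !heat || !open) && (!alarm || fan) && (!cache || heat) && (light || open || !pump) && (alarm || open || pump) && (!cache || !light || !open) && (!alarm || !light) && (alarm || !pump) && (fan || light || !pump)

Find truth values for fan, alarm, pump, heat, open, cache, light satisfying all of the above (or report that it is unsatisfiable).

Case light = True:
  (!heat || !light) forces heat = False.
  Clause (heat || !light) is falsified — contradiction.
Case light = False:
  Clause (light) is falsified — contradiction.
Both cases fail, so the formula is unsatisfiable.

Unsatisfiable — no assignment works.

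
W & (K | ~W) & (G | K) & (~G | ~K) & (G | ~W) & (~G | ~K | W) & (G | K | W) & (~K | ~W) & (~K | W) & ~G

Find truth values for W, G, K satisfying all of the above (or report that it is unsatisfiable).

Case W = True:
  (K | ~W) forces K = True.
  Clause (~K | ~W) is falsified — contradiction.
Case W = False:
  Clause (W) is falsified — contradiction.
Both cases fail, so the formula is unsatisfiable.

No satisfying assignment exists.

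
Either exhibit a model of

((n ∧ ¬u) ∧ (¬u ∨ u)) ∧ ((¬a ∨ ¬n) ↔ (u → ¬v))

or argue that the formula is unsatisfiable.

u = False; a = False; n = True; v = False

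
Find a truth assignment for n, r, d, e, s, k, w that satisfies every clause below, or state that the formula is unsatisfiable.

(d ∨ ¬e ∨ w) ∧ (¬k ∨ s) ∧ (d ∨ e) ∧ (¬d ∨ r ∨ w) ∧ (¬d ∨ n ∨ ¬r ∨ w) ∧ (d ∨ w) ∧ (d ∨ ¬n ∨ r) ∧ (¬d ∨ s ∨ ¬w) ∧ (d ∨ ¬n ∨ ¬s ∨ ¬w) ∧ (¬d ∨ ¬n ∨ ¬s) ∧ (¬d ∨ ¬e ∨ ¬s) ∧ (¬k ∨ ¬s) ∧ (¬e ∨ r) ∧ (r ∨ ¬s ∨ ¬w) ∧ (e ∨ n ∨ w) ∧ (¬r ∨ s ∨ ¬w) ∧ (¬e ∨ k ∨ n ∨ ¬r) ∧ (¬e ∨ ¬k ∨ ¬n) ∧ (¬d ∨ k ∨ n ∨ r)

Set n = True.
Try r = False:
  (d ∨ ¬n ∨ r) forces d = True.
  (¬d ∨ r ∨ w) forces w = True.
  (¬d ∨ s ∨ ¬w) forces s = True.
  clause (¬d ∨ ¬n ∨ ¬s) is falsified — backtrack.
So r = True.
Set d = True.
  then (¬d ∨ ¬n ∨ ¬s) forces s = False.
  then (¬r ∨ s ∨ ¬w) forces w = False.
  then (¬k ∨ s) forces k = False.
Set e = True.
All clauses satisfied.

n: True, r: True, d: True, e: True, s: False, k: False, w: False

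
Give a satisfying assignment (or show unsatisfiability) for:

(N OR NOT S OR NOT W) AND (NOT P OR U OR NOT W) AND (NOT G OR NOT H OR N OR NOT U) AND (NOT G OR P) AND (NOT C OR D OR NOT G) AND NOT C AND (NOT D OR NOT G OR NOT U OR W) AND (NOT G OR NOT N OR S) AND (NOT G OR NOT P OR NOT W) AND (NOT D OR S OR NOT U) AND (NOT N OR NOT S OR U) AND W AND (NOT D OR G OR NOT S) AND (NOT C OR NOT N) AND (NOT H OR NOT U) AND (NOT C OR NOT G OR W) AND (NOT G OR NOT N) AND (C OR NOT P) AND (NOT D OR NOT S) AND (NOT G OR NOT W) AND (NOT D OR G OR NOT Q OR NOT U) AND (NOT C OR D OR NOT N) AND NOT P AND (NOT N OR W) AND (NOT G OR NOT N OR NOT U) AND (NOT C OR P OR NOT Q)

G = False; D = False; Q = True; H = True; S = False; C = False; U = False; P = False; N = True; W = True

Unit clause (NOT C) forces C = False.
Unit clause (W) forces W = True.
In (C OR NOT P) only NOT P is left, so P = False.
In (NOT G OR NOT W) only NOT G is left, so G = False.
Set D = False.
Set Q = True.
Set H = True.
  then (NOT H OR NOT U) forces U = False.
Set S = False.
Set N = True.
All clauses satisfied.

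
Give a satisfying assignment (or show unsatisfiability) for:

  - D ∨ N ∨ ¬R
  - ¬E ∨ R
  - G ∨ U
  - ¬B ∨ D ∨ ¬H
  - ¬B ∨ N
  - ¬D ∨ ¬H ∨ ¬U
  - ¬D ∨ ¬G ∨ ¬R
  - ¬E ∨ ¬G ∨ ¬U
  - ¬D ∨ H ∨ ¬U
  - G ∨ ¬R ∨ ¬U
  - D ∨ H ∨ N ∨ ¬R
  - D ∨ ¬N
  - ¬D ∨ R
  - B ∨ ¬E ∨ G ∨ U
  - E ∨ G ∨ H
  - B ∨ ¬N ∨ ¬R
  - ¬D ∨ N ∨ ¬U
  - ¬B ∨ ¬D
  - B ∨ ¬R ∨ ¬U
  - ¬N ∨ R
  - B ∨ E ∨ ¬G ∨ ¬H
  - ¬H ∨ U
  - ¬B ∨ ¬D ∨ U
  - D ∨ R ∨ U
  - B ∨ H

G = False, H = True, N = False, U = True, R = False, E = False, D = False, B = False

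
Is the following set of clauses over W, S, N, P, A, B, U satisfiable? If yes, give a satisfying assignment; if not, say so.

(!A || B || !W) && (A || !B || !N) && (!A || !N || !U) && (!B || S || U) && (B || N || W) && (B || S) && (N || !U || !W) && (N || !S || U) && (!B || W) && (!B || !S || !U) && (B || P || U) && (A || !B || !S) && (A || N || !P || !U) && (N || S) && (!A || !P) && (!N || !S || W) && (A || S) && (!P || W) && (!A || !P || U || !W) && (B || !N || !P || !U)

W = True, S = True, N = True, P = False, A = False, B = False, U = True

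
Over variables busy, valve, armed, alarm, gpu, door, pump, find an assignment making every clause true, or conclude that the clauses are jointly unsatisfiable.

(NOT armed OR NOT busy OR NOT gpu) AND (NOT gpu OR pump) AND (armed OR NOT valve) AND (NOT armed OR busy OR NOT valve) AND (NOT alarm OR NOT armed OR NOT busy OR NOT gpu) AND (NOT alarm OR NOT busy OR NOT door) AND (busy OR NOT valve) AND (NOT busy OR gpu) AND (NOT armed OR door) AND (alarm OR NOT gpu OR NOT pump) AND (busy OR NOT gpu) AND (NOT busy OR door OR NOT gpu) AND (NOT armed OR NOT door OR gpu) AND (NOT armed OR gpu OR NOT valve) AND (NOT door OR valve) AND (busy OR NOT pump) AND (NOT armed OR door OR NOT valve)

busy: False, valve: False, armed: False, alarm: True, gpu: False, door: False, pump: False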